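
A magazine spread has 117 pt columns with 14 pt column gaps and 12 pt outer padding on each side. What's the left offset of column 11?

1322 pt

Column 11 starts at margin + 10·(column + gutter) = 12 + 10·131 = 1322 pt.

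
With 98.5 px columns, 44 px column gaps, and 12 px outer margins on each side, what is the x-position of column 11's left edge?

Column 11 starts at margin + 10·(column + gutter) = 12 + 10·142.5 = 1437 px.

1437 px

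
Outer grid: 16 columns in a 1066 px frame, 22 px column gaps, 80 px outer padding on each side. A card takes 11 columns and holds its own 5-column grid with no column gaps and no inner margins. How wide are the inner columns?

123.2 px

Inside the margins: 1066 − 160 = 906 px.
16 columns + 15 column gaps: 16c + 15·22 = 906.
16c = 906 − 330 = 576, so c = 36 px.
11 columns plus 10 column gaps: 396 + 220 = 616 px.
With no column gaps, each column is 616/5 = 123.2 px.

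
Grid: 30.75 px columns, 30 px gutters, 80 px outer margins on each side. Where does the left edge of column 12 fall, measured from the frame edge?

Each column+gutter stride is 60.75 px; 11 of them past the 80 px margin is 80 + 668.25 = 748.25 px.

748.25 px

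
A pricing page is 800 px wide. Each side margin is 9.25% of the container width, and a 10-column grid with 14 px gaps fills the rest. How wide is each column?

52.6 px

Margins: 9.25% × 800 = 74 px each, so content = 800 − 148 = 652 px.
10c + 9·14 = 652 → 10c = 526 → c = 52.6 px.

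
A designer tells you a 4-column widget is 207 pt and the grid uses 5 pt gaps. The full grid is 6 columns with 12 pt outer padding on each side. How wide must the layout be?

Subtracting 3 gaps of 5 leaves 192 for 4 columns, so c = 48 pt.
Layout = 2·12 + 6·48 + 5·5 = 24 + 288 + 25 = 337 pt.

337 pt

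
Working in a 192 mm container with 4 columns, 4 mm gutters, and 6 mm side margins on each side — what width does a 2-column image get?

Subtract both margins: 192 − 2·6 = 180 mm.
4c + 3·4 = 180 → 4c = 168 → c = 42 mm.
2 columns plus 1 gutter: 84 + 4 = 88 mm.

88 mm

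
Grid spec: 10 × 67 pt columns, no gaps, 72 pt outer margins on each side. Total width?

Total width: 2·72 + 10·67 = 814 pt.

814 pt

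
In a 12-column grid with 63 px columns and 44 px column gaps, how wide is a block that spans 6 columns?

6 columns plus 5 column gaps: 378 + 220 = 598 px.

598 px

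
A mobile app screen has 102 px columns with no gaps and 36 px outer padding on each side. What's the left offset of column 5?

444 px

Before column 5: the margin + 4 columns + 4 gaps.
Offset = 36 + 4·(102 + 0) = 36 + 408 = 444 px.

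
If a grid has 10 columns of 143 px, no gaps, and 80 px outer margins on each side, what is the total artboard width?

1590 px

Total width: 2·80 + 10·143 = 1590 px.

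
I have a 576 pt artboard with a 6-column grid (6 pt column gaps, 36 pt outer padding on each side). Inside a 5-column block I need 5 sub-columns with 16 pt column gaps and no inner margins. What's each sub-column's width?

71 pt

Take off 72 pt of margins, leaving 504 pt.
6 columns + 5 column gaps: 6c + 5·6 = 504.
6c = 504 − 30 = 474, so c = 79 pt.
Span of 5: 5·79 + 4·6 = 395 + 24 = 419 pt.
419 − 4·16 = 355; ÷5 gives d = 71 pt.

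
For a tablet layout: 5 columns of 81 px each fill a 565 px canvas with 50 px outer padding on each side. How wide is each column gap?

15 px

Take off 100 px of margins, leaving 465 px.
Columns use 405 px, leaving 60 px across 4 column gaps = 15 px each.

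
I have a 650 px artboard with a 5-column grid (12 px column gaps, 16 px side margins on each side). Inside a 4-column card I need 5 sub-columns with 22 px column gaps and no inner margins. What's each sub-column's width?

Inside the margins: 650 − 32 = 618 px.
5 columns + 4 column gaps: 5c + 4·12 = 618.
5c = 618 − 48 = 570, so c = 114 px.
4 columns plus 3 column gaps: 456 + 36 = 492 px.
492 − 4·22 = 404; ÷5 gives d = 80.8 px.

80.8 px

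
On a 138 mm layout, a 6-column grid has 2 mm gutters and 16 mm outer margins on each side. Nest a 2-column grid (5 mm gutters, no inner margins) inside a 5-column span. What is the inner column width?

Take off 32 mm of margins, leaving 106 mm.
6c + 5·2 = 106 → 6c = 96 → c = 16 mm.
Span of 5: 5·16 + 4·2 = 80 + 8 = 88 mm.
Subtracting 1 gutter of 5 leaves 83 for 2 columns, so d = 41.5 mm.

41.5 mm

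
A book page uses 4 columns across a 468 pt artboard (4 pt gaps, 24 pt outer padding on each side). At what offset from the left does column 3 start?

Content = 468 − 2·24 = 420 pt.
420 − 3·4 = 408; ÷4 gives c = 102 pt.
Before column 3: the margin + 2 columns + 2 gaps.
Offset = 24 + 2·(102 + 4) = 24 + 212 = 236 pt.

236 pt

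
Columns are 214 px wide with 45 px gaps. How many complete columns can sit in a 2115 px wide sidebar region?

k columns need k·214 + (k−1)·45 = k·259 − 45.
k·259 − 45 ≤ 2115 → k ≤ 2160 / 259 ≈ 8.34, so k = 8.

8 columns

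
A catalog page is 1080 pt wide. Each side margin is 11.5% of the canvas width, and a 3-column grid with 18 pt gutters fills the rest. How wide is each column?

Margins: 11.5% × 1080 = 124.2 pt each, so content = 1080 − 248.4 = 831.6 pt.
3c + 2·18 = 831.6 → 3c = 795.6 → c = 265.2 pt.

265.2 pt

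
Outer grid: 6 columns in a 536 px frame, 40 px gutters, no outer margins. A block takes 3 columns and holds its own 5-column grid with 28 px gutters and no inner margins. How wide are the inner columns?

Subtracting 5 gutters of 40 leaves 336 for 6 columns, so c = 56 px.
Span of 3: 3·56 + 2·40 = 168 + 80 = 248 px.
Subtracting 4 gutters of 28 leaves 136 for 5 columns, so d = 27.2 px.

27.2 px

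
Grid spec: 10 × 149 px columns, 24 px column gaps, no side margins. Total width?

Total width: 10·149 + 9·24 = 1706 px.

1706 px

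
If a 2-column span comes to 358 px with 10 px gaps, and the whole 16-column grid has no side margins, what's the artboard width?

2c + 1·10 = 358 → 2c = 348 → c = 174 px.
Artboard = 16·174 + 15·10 = 2784 + 150 = 2934 px.

2934 px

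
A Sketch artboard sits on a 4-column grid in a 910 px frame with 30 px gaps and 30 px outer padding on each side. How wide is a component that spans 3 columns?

Content width = 910 − 2·30 = 850 px.
Subtracting 3 gaps of 30 leaves 760 for 4 columns, so c = 190 px.
Span of 3: 3·190 + 2·30 = 570 + 60 = 630 px.

630 px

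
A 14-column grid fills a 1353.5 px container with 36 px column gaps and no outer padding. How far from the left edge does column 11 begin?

Subtracting 13 column gaps of 36 leaves 885.5 for 14 columns, so c = 63.25 px.
Each column+gutter stride is 99.25 px; with no margin, 10 of them is 992.5 px.

992.5 px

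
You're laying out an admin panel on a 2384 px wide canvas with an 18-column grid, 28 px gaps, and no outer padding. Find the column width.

Subtracting 17 gaps of 28 leaves 1908 for 18 columns, so c = 106 px.

106 px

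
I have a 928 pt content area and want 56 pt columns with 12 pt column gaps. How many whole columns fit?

13 columns: 13·56 + 12·12 = 872 pt ≤ 928.
14 columns: 940 pt > 928. So 13.

13 columns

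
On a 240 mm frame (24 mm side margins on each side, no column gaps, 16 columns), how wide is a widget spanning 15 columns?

180 mm

Inside the margins: 240 − 48 = 192 mm.
With no column gaps, each column is 192/16 = 12 mm.
With no column gaps, 15 columns span 15·12 = 180 mm.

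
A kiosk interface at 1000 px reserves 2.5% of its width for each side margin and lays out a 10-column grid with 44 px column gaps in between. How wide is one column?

Each margin = 2.5% of 1000 = 25 px; content = 1000 − 2·25 = 950 px.
10c + 9·44 = 950 → 10c = 554 → c = 55.4 px.

55.4 px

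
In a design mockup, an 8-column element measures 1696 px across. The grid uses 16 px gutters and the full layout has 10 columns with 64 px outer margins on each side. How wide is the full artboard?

1696 − 7·16 = 1584; ÷8 gives c = 198 px.
Total width: 2·64 + 10·198 + 9·16 = 2252 px.

2252 px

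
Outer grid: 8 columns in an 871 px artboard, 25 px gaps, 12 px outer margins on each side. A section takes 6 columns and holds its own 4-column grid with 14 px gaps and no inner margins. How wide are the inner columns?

146.75 px

Subtract both margins: 871 − 2·12 = 847 px.
8c + 7·25 = 847 → 8c = 672 → c = 84 px.
6-column span = 6·84 + 5·25 = 629 px.
Subtracting 3 gaps of 14 leaves 587 for 4 columns, so d = 146.75 px.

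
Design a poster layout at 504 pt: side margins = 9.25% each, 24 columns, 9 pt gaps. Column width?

8.49 pt

504 × (1 − 2·9.25%) = 504 × 81.5% = 410.76 pt for the columns.
410.76 − 23·9 = 203.76; ÷24 gives c = 8.49 pt.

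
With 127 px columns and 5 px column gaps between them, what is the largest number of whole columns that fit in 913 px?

k columns need k·127 + (k−1)·5 = k·132 − 5.
k·132 − 5 ≤ 913 → k ≤ 918 / 132 ≈ 6.95, so k = 6.

6 columns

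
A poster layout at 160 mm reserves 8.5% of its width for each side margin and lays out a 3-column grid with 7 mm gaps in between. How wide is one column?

39.6 mm

160 × (1 − 2·8.5%) = 160 × 83% = 132.8 mm for the columns.
132.8 − 2·7 = 118.8; ÷3 gives c = 39.6 mm.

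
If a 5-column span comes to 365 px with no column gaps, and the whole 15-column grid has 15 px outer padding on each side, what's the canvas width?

5c = 365 → c = 73 px.
Canvas = 2·15 + 15·73 = 30 + 1095 = 1125 px.

1125 px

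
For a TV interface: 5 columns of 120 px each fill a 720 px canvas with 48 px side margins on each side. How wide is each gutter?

Inside the margins: 720 − 96 = 624 px.
Columns use 600 px, leaving 24 px across 4 gutters = 6 px each.

6 px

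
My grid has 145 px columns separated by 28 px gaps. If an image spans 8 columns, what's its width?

8 columns plus 7 gaps: 1160 + 196 = 1356 px.

1356 px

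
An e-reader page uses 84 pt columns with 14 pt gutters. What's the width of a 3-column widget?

3-column span = 3·84 + 2·14 = 280 pt.

280 pt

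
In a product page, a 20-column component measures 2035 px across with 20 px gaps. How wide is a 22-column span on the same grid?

2240.5 px

20 columns + 19 gaps: 20c + 19·20 = 2035.
20c = 2035 − 380 = 1655, so c = 82.75 px.
22 columns plus 21 gaps: 1820.5 + 420 = 2240.5 px.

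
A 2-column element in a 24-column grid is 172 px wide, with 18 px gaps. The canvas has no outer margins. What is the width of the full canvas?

172 − 1·18 = 154; ÷2 gives c = 77 px.
Total width: 24·77 + 23·18 = 2262 px.

2262 px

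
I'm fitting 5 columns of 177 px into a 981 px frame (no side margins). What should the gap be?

24 px

5·177 + 4g = 981 → 4g = 96 → g = 24 px.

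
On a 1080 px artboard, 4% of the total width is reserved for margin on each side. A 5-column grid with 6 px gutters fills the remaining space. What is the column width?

193.92 px

Margins: 4% × 1080 = 43.2 px each, so content = 1080 − 86.4 = 993.6 px.
Subtracting 4 gutters of 6 leaves 969.6 for 5 columns, so c = 193.92 px.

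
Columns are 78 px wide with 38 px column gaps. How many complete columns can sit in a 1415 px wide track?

k columns need k·78 + (k−1)·38 = k·116 − 38.
k·116 − 38 ≤ 1415 → k ≤ 1453 / 116 ≈ 12.53, so k = 12.

12 columns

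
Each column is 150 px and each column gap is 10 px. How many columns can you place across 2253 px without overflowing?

14 columns

k columns need k·150 + (k−1)·10 = k·160 − 10.
k·160 − 10 ≤ 2253 → k ≤ 2263 / 160 ≈ 14.14, so k = 14.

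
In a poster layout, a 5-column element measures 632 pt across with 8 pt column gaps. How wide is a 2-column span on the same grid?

248 pt

5c + 4·8 = 632 → 5c = 600 → c = 120 pt.
2 columns plus 1 column gap: 240 + 8 = 248 pt.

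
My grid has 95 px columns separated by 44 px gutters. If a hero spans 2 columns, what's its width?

2-column span = 2·95 + 1·44 = 234 px.

234 px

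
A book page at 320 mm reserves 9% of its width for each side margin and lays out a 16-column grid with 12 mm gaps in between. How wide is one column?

5.15 mm

Margins: 9% × 320 = 28.8 mm each, so content = 320 − 57.6 = 262.4 mm.
Subtracting 15 gaps of 12 leaves 82.4 for 16 columns, so c = 5.15 mm.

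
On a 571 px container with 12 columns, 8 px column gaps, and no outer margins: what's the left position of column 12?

12 columns + 11 column gaps: 12c + 11·8 = 571.
12c = 571 − 88 = 483, so c = 40.25 px.
No margin, so column 12 starts at 11·(column + gutter) = 11·48.25 = 530.75 px.

530.75 px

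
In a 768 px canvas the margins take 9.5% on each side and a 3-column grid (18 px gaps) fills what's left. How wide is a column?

Each margin = 9.5% of 768 = 72.96 px; content = 768 − 2·72.96 = 622.08 px.
3 columns + 2 gaps: 3c + 2·18 = 622.08.
3c = 622.08 − 36 = 586.08, so c = 195.36 px.

195.36 px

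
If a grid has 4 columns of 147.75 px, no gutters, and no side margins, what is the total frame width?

591 px

Frame = 4·147.75 = 591 = 591 px.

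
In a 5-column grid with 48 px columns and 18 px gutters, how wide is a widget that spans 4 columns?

4 columns plus 3 gutters: 192 + 54 = 246 px.

246 px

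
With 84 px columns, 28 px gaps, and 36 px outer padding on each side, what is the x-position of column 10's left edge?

1044 px

Each column+gutter stride is 112 px; 9 of them past the 36 px margin is 36 + 1008 = 1044 px.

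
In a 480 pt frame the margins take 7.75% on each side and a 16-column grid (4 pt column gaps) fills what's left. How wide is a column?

Each margin = 7.75% of 480 = 37.2 pt; content = 480 − 2·37.2 = 405.6 pt.
16c + 15·4 = 405.6 → 16c = 345.6 → c = 21.6 pt.

21.6 pt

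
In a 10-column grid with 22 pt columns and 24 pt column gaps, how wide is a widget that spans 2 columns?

Span of 2: 2·22 + 1·24 = 44 + 24 = 68 pt.

68 pt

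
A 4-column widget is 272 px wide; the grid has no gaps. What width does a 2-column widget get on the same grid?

4c = 272 → c = 68 px.
2-column span = 2·68 = 136 px.

136 px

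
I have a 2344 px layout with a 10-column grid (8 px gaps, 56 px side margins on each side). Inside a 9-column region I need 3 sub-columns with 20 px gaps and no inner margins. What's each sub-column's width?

Take off 112 px of margins, leaving 2232 px.
10 columns + 9 gaps: 10c + 9·8 = 2232.
10c = 2232 − 72 = 2160, so c = 216 px.
9-column span = 9·216 + 8·8 = 2008 px.
3d + 2·20 = 2008 → 3d = 1968 → d = 656 px.

656 px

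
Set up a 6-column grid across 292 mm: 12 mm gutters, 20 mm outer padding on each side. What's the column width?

Subtract both margins: 292 − 2·20 = 252 mm.
252 − 5·12 = 192; ÷6 gives c = 32 mm.

32 mm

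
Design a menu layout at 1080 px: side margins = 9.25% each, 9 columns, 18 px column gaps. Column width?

Margins: 9.25% × 1080 = 99.9 px each, so content = 1080 − 199.8 = 880.2 px.
9 columns + 8 column gaps: 9c + 8·18 = 880.2.
9c = 880.2 − 144 = 736.2, so c = 81.8 px.

81.8 px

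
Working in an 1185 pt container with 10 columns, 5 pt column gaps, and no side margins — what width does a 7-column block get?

828 pt

10 columns + 9 column gaps: 10c + 9·5 = 1185.
10c = 1185 − 45 = 1140, so c = 114 pt.
7 columns plus 6 column gaps: 798 + 30 = 828 pt.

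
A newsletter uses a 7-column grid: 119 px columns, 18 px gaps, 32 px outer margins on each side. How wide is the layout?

1005 px

Total width: 2·32 + 7·119 + 6·18 = 1005 px.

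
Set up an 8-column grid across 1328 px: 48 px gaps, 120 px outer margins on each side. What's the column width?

Content width = 1328 − 2·120 = 1088 px.
8c + 7·48 = 1088 → 8c = 752 → c = 94 px.

94 px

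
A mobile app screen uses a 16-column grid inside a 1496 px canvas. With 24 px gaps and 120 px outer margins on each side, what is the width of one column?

Subtract both margins: 1496 − 2·120 = 1256 px.
16 columns + 15 gaps: 16c + 15·24 = 1256.
16c = 1256 − 360 = 896, so c = 56 px.

56 px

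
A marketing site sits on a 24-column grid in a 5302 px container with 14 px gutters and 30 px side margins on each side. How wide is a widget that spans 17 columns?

Subtract both margins: 5302 − 2·30 = 5242 px.
24c + 23·14 = 5242 → 24c = 4920 → c = 205 px.
17-column span = 17·205 + 16·14 = 3709 px.

3709 px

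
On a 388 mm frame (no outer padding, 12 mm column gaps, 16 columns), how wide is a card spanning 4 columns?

88 mm

16c + 15·12 = 388 → 16c = 208 → c = 13 mm.
4 columns plus 3 column gaps: 52 + 36 = 88 mm.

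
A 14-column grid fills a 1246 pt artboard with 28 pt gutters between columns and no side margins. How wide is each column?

Subtracting 13 gutters of 28 leaves 882 for 14 columns, so c = 63 pt.

63 pt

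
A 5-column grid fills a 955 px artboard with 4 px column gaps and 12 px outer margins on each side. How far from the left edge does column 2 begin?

199 px

Take off 24 px of margins, leaving 931 px.
5 columns + 4 column gaps: 5c + 4·4 = 931.
5c = 931 − 16 = 915, so c = 183 px.
Column 2 starts at margin + 1·(column + gutter) = 12 + 1·187 = 199 px.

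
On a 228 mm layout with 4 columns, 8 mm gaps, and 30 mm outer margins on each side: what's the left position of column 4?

Content = 228 − 2·30 = 168 mm.
168 − 3·8 = 144; ÷4 gives c = 36 mm.
Before column 4: the margin + 3 columns + 3 gaps.
Offset = 30 + 3·(36 + 8) = 30 + 132 = 162 mm.

162 mm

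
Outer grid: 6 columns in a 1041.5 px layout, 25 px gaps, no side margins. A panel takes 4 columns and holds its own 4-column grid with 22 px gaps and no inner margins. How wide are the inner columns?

Subtracting 5 gaps of 25 leaves 916.5 for 6 columns, so c = 152.75 px.
4-column span = 4·152.75 + 3·25 = 686 px.
4d + 3·22 = 686 → 4d = 620 → d = 155 px.

155 px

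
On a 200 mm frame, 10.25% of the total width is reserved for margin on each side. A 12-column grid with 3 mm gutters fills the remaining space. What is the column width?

200 × (1 − 2·10.25%) = 200 × 79.5% = 159 mm for the columns.
Subtracting 11 gutters of 3 leaves 126 for 12 columns, so c = 10.5 mm.

10.5 mm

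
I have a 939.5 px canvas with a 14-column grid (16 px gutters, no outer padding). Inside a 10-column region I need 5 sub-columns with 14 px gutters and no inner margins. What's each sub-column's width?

14 columns + 13 gutters: 14c + 13·16 = 939.5.
14c = 939.5 − 208 = 731.5, so c = 52.25 px.
10 columns plus 9 gutters: 522.5 + 144 = 666.5 px.
Subtracting 4 gutters of 14 leaves 610.5 for 5 columns, so d = 122.1 px.

122.1 px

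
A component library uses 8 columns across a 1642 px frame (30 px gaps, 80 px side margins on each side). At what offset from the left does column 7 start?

Take off 160 px of margins, leaving 1482 px.
8 columns + 7 gaps: 8c + 7·30 = 1482.
8c = 1482 − 210 = 1272, so c = 159 px.
Before column 7: the margin + 6 columns + 6 gaps.
Offset = 80 + 6·(159 + 30) = 80 + 1134 = 1214 px.

1214 px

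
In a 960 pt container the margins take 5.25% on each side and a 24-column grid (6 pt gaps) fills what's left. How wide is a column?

Margins: 5.25% × 960 = 50.4 pt each, so content = 960 − 100.8 = 859.2 pt.
859.2 − 23·6 = 721.2; ÷24 gives c = 30.05 pt.

30.05 pt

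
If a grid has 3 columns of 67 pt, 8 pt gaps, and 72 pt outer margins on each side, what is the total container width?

361 pt

Total width: 2·72 + 3·67 + 2·8 = 361 pt.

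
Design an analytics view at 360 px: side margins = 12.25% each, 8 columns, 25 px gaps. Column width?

Each margin = 12.25% of 360 = 44.1 px; content = 360 − 2·44.1 = 271.8 px.
8 columns + 7 gaps: 8c + 7·25 = 271.8.
8c = 271.8 − 175 = 96.8, so c = 12.1 px.

12.1 px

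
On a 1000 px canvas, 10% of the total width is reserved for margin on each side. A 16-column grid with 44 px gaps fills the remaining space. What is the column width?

8.75 px

1000 × (1 − 2·10%) = 1000 × 80% = 800 px for the columns.
16 columns + 15 gaps: 16c + 15·44 = 800.
16c = 800 − 660 = 140, so c = 8.75 px.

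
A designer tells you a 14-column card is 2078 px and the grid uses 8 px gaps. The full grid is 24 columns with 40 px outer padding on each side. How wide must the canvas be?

3648 px

14c + 13·8 = 2078 → 14c = 1974 → c = 141 px.
Total width: 2·40 + 24·141 + 23·8 = 3648 px.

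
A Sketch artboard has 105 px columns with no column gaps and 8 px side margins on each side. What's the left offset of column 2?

Column 2 starts at margin + 1·(column + gutter) = 8 + 1·105 = 113 px.

113 px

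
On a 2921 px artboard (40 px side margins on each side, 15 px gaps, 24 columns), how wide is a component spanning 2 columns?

Inside the margins: 2921 − 80 = 2841 px.
Subtracting 23 gaps of 15 leaves 2496 for 24 columns, so c = 104 px.
Span of 2: 2·104 + 1·15 = 208 + 15 = 223 px.

223 px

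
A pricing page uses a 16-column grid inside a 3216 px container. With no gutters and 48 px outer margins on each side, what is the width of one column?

Take off 96 px of margins, leaving 3120 px.
16c = 3120 → c = 195 px.

195 px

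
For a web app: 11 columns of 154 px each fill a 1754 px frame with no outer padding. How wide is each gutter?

6 px

Columns use 1694 px, leaving 60 px across 10 gutters = 6 px each.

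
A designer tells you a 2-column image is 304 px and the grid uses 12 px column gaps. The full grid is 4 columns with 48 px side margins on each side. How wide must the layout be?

716 px

Subtracting 1 column gap of 12 leaves 292 for 2 columns, so c = 146 px.
Adding margins, columns and gutters: 96 + 584 + 36 = 716 px.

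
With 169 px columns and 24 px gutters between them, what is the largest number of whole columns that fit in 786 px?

4 columns

Each extra column adds 169 + 24 = 193 px.
(786 + 24) / 193 = 4.20, so 4 columns fit.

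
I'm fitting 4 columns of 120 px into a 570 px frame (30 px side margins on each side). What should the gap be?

Take off 60 px of margins, leaving 510 px.
4·120 + 3g = 510 → 3g = 30 → g = 10 px.

10 px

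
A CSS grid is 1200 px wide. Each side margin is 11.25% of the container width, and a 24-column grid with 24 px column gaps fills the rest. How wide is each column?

Margins: 11.25% × 1200 = 135 px each, so content = 1200 − 270 = 930 px.
24 columns + 23 column gaps: 24c + 23·24 = 930.
24c = 930 − 552 = 378, so c = 15.75 px.

15.75 px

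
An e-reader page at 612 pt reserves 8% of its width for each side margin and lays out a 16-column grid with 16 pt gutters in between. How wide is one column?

Each margin = 8% of 612 = 48.96 pt; content = 612 − 2·48.96 = 514.08 pt.
514.08 − 15·16 = 274.08; ÷16 gives c = 17.13 pt.

17.13 pt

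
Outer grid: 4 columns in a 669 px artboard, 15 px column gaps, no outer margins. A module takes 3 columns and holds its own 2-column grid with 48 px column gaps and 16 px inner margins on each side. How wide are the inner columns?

Subtracting 3 column gaps of 15 leaves 624 for 4 columns, so c = 156 px.
Span of 3: 3·156 + 2·15 = 468 + 30 = 498 px.
Inner content = 498 − 2·16 = 466 px.
2 columns + 1 column gap: 2d + 1·48 = 466.
2d = 466 − 48 = 418, so d = 209 px.

209 px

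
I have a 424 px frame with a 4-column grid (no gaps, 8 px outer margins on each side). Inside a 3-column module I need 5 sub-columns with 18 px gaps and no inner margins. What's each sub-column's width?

46.8 px

Take off 16 px of margins, leaving 408 px.
408 / 4 = 102 px per column.
3-column span = 3·102 = 306 px.
306 − 4·18 = 234; ÷5 gives d = 46.8 px.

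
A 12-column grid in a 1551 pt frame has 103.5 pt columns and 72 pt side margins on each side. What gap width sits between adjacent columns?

15 pt

Subtract both margins: 1551 − 2·72 = 1407 pt.
Columns use 1242 pt, leaving 165 pt across 11 gaps = 15 pt each.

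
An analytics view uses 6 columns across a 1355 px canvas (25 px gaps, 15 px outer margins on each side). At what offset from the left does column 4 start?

690 px

Inside the margins: 1355 − 30 = 1325 px.
6 columns + 5 gaps: 6c + 5·25 = 1325.
6c = 1325 − 125 = 1200, so c = 200 px.
Column 4 starts at margin + 3·(column + gutter) = 15 + 3·225 = 690 px.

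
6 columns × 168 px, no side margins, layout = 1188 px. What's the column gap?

36 px

Columns use 1008 px, leaving 180 px across 5 column gaps = 36 px each.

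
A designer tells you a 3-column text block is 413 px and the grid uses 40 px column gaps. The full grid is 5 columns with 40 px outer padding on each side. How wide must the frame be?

795 px

3 columns + 2 column gaps: 3c + 2·40 = 413.
3c = 413 − 80 = 333, so c = 111 px.
Adding margins, columns and gutters: 80 + 555 + 160 = 795 px.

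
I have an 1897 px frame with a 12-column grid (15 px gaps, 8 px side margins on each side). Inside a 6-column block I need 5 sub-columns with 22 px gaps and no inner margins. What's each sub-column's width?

Take off 16 px of margins, leaving 1881 px.
Subtracting 11 gaps of 15 leaves 1716 for 12 columns, so c = 143 px.
6-column span = 6·143 + 5·15 = 933 px.
5 columns + 4 gaps: 5d + 4·22 = 933.
5d = 933 − 88 = 845, so d = 169 px.

169 px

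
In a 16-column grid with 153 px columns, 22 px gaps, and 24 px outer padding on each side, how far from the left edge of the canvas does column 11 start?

Each column+gutter stride is 175 px; 10 of them past the 24 px margin is 24 + 1750 = 1774 px.

1774 px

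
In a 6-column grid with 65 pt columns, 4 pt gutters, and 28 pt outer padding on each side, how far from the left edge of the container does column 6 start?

Before column 6: the margin + 5 columns + 5 gutters.
Offset = 28 + 5·(65 + 4) = 28 + 345 = 373 pt.

373 pt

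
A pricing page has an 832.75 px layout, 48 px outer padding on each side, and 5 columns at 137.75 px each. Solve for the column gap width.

Content width = 832.75 − 2·48 = 736.75 px.
Columns use 688.75 px, leaving 48 px across 4 column gaps = 12 px each.

12 px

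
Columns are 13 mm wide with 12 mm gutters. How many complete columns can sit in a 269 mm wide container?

k columns need k·13 + (k−1)·12 = k·25 − 12.
k·25 − 12 ≤ 269 → k ≤ 281 / 25 ≈ 11.24, so k = 11.

11 columns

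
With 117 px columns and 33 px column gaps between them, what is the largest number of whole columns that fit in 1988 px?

13 columns

13 columns: 13·117 + 12·33 = 1917 px ≤ 1988.
14 columns: 2067 px > 1988. So 13.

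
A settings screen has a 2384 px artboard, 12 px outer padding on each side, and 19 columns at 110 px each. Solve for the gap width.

Content width = 2384 − 2·12 = 2360 px.
19·110 + 18g = 2360 → 18g = 270 → g = 15 px.

15 px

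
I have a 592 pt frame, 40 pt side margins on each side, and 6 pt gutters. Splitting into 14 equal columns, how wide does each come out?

Subtract both margins: 592 − 2·40 = 512 pt.
14c + 13·6 = 512 → 14c = 434 → c = 31 pt.

31 pt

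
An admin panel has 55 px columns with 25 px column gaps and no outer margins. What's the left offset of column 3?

No margin, so column 3 starts at 2·(column + gutter) = 2·80 = 160 px.

160 px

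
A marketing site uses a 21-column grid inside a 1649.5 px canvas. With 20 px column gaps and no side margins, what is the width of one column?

59.5 px

1649.5 − 20·20 = 1249.5; ÷21 gives c = 59.5 px.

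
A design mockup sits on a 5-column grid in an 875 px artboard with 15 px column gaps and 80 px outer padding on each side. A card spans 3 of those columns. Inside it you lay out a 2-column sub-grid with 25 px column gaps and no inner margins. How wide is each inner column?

199 px

Subtract both margins: 875 − 2·80 = 715 px.
715 − 4·15 = 655; ÷5 gives c = 131 px.
Span of 3: 3·131 + 2·15 = 393 + 30 = 423 px.
Subtracting 1 column gap of 25 leaves 398 for 2 columns, so d = 199 px.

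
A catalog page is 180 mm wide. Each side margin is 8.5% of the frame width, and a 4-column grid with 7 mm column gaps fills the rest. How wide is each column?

180 × (1 − 2·8.5%) = 180 × 83% = 149.4 mm for the columns.
149.4 − 3·7 = 128.4; ÷4 gives c = 32.1 mm.

32.1 mm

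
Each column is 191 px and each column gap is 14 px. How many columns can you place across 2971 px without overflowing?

14 columns

Each extra column adds 191 + 14 = 205 px.
(2971 + 14) / 205 = 14.56, so 14 columns fit.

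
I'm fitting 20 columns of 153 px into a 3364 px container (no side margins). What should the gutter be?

20·153 + 19g = 3364 → 19g = 304 → g = 16 px.

16 px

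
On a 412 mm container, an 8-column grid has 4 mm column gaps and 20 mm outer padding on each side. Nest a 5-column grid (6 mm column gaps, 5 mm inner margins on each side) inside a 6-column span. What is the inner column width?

48.8 mm

Take off 40 mm of margins, leaving 372 mm.
8 columns + 7 column gaps: 8c + 7·4 = 372.
8c = 372 − 28 = 344, so c = 43 mm.
6 columns plus 5 column gaps: 258 + 20 = 278 mm.
Inner content = 278 − 2·5 = 268 mm.
5d + 4·6 = 268 → 5d = 244 → d = 48.8 mm.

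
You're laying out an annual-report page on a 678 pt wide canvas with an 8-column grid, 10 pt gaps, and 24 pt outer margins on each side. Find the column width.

Inside the margins: 678 − 48 = 630 pt.
8c + 7·10 = 630 → 8c = 560 → c = 70 pt.

70 pt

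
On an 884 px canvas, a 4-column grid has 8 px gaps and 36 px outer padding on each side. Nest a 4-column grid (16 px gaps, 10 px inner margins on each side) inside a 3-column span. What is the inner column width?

134.75 px

Outer content = 884 − 2·36 = 812 px.
812 − 3·8 = 788; ÷4 gives c = 197 px.
3 columns plus 2 gaps: 591 + 16 = 607 px.
Inner content = 607 − 2·10 = 587 px.
587 − 3·16 = 539; ÷4 gives d = 134.75 px.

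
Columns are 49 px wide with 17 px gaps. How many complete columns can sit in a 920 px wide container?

14 columns

Each extra column adds 49 + 17 = 66 px.
(920 + 17) / 66 = 14.20, so 14 columns fit.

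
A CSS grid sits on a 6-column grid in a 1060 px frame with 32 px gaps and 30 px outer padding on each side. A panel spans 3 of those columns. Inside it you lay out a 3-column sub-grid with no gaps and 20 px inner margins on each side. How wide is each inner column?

148 px

Subtract both margins: 1060 − 2·30 = 1000 px.
6c + 5·32 = 1000 → 6c = 840 → c = 140 px.
3 columns plus 2 gaps: 420 + 64 = 484 px.
Inner content = 484 − 2·20 = 444 px.
444 / 3 = 148 px per column.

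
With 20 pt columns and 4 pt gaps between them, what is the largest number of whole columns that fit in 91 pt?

k columns need k·20 + (k−1)·4 = k·24 − 4.
k·24 − 4 ≤ 91 → k ≤ 95 / 24 ≈ 3.96, so k = 3.

3 columns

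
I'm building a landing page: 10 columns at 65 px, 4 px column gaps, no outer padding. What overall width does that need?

686 px

Total width: 10·65 + 9·4 = 686 px.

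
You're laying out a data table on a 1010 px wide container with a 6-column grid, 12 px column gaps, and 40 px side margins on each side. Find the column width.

Inside the margins: 1010 − 80 = 930 px.
6 columns + 5 column gaps: 6c + 5·12 = 930.
6c = 930 − 60 = 870, so c = 145 px.

145 px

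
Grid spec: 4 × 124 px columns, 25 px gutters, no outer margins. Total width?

571 px

Summing: 496 + 75 = 571 px.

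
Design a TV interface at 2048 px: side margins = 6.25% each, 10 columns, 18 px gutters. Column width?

163 px

Margins: 6.25% × 2048 = 128 px each, so content = 2048 − 256 = 1792 px.
10c + 9·18 = 1792 → 10c = 1630 → c = 163 px.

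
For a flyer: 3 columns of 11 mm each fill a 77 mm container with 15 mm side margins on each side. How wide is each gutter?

Content width = 77 − 2·15 = 47 mm.
3 columns take 3·11 = 33 mm; remaining 14 splits into 2 gutters.
g = 14 / 2 = 7 mm.

7 mm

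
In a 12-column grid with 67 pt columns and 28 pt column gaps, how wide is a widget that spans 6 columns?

542 pt

Span of 6: 6·67 + 5·28 = 402 + 140 = 542 pt.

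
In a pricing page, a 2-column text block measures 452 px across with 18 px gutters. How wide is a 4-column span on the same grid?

922 px

2 columns + 1 gutter: 2c + 1·18 = 452.
2c = 452 − 18 = 434, so c = 217 px.
4 columns plus 3 gutters: 868 + 54 = 922 px.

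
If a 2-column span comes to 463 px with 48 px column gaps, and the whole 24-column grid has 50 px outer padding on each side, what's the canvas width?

6184 px

Subtracting 1 column gap of 48 leaves 415 for 2 columns, so c = 207.5 px.
Total width: 2·50 + 24·207.5 + 23·48 = 6184 px.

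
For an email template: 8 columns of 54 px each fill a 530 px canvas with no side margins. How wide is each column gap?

Columns use 432 px, leaving 98 px across 7 column gaps = 14 px each.

14 px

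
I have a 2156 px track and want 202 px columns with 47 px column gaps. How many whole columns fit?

8 columns

8 columns: 8·202 + 7·47 = 1945 px ≤ 2156.
9 columns: 2194 px > 2156. So 8.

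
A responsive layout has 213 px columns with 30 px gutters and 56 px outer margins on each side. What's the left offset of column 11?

Before column 11: the margin + 10 columns + 10 gutters.
Offset = 56 + 10·(213 + 30) = 56 + 2430 = 2486 px.

2486 px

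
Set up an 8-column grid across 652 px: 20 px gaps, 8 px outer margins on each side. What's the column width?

Inside the margins: 652 − 16 = 636 px.
8 columns + 7 gaps: 8c + 7·20 = 636.
8c = 636 − 140 = 496, so c = 62 px.

62 px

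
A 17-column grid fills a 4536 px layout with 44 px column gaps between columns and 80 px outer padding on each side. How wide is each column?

Take off 160 px of margins, leaving 4376 px.
Subtracting 16 column gaps of 44 leaves 3672 for 17 columns, so c = 216 px.

216 px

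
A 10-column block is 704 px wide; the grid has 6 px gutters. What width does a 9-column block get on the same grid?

10c + 9·6 = 704 → 10c = 650 → c = 65 px.
9-column span = 9·65 + 8·6 = 633 px.

633 px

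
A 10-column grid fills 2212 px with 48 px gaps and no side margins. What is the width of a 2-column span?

404 px

2212 − 9·48 = 1780; ÷10 gives c = 178 px.
Span of 2: 2·178 + 1·48 = 356 + 48 = 404 px.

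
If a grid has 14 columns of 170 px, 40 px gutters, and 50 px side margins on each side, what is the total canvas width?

3000 px

Total width: 2·50 + 14·170 + 13·40 = 3000 px.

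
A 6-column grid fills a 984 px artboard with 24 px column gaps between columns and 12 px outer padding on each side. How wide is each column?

140 px

Subtract both margins: 984 − 2·12 = 960 px.
Subtracting 5 column gaps of 24 leaves 840 for 6 columns, so c = 140 px.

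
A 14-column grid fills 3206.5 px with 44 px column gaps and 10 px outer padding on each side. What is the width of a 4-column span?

879 px

Inside the margins: 3206.5 − 20 = 3186.5 px.
Subtracting 13 column gaps of 44 leaves 2614.5 for 14 columns, so c = 186.75 px.
4 columns plus 3 column gaps: 747 + 132 = 879 px.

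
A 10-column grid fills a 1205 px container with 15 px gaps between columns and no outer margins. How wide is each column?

Subtracting 9 gaps of 15 leaves 1070 for 10 columns, so c = 107 px.

107 px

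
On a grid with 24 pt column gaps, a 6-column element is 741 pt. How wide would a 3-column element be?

358.5 pt

6c + 5·24 = 741 → 6c = 621 → c = 103.5 pt.
3-column span = 3·103.5 + 2·24 = 358.5 pt.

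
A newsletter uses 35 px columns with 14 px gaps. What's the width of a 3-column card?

3 columns plus 2 gaps: 105 + 28 = 133 px.

133 px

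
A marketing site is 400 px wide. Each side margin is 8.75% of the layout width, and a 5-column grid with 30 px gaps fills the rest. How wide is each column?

42 px

Margins: 8.75% × 400 = 35 px each, so content = 400 − 70 = 330 px.
Subtracting 4 gaps of 30 leaves 210 for 5 columns, so c = 42 px.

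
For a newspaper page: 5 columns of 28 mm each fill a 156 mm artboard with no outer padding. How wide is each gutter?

5·28 + 4g = 156 → 4g = 16 → g = 4 mm.

4 mm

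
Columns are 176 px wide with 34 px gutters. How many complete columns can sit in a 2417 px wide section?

11 columns

11 columns: 11·176 + 10·34 = 2276 px ≤ 2417.
12 columns: 2486 px > 2417. So 11.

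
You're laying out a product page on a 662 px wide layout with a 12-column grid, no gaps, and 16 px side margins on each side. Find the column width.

Inside the margins: 662 − 32 = 630 px.
630 / 12 = 52.5 px per column.

52.5 px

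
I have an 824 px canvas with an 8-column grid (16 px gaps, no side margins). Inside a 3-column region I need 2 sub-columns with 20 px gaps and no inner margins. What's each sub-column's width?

139.5 px

8c + 7·16 = 824 → 8c = 712 → c = 89 px.
3 columns plus 2 gaps: 267 + 32 = 299 px.
2 columns + 1 gap: 2d + 1·20 = 299.
2d = 299 − 20 = 279, so d = 139.5 px.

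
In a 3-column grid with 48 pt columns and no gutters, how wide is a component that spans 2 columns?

With no gutters, 2 columns span 2·48 = 96 pt.

96 pt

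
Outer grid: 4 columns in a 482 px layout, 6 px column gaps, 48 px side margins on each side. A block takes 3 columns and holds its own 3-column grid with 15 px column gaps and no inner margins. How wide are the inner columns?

86 px

Take off 96 px of margins, leaving 386 px.
Subtracting 3 column gaps of 6 leaves 368 for 4 columns, so c = 92 px.
Span of 3: 3·92 + 2·6 = 276 + 12 = 288 px.
3 columns + 2 column gaps: 3d + 2·15 = 288.
3d = 288 − 30 = 258, so d = 86 px.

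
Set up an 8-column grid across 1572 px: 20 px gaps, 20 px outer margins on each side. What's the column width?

Subtract both margins: 1572 − 2·20 = 1532 px.
Subtracting 7 gaps of 20 leaves 1392 for 8 columns, so c = 174 px.

174 px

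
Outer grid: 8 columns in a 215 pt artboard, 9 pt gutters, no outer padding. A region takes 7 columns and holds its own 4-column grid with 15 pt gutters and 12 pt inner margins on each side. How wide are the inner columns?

Subtracting 7 gutters of 9 leaves 152 for 8 columns, so c = 19 pt.
7 columns plus 6 gutters: 133 + 54 = 187 pt.
Inner content = 187 − 2·12 = 163 pt.
Subtracting 3 gutters of 15 leaves 118 for 4 columns, so d = 29.5 pt.

29.5 pt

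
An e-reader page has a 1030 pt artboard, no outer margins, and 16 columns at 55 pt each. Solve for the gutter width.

10 pt

Columns use 880 pt, leaving 150 pt across 15 gutters = 10 pt each.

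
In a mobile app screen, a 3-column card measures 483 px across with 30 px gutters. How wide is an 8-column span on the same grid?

483 − 2·30 = 423; ÷3 gives c = 141 px.
8 columns plus 7 gutters: 1128 + 210 = 1338 px.

1338 px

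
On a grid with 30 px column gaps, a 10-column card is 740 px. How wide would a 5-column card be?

355 px

Subtracting 9 column gaps of 30 leaves 470 for 10 columns, so c = 47 px.
Span of 5: 5·47 + 4·30 = 235 + 120 = 355 px.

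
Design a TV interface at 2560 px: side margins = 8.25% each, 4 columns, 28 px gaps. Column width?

513.4 px

2560 × (1 − 2·8.25%) = 2560 × 83.5% = 2137.6 px for the columns.
Subtracting 3 gaps of 28 leaves 2053.6 for 4 columns, so c = 513.4 px.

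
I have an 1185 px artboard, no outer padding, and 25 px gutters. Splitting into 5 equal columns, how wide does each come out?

217 px

5 columns + 4 gutters: 5c + 4·25 = 1185.
5c = 1185 − 100 = 1085, so c = 217 px.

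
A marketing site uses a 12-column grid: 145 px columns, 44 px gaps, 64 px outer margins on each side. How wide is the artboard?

Total width: 2·64 + 12·145 + 11·44 = 2352 px.

2352 px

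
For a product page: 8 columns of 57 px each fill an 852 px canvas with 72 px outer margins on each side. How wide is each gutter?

Subtract both margins: 852 − 2·72 = 708 px.
8·57 + 7g = 708 → 7g = 252 → g = 36 px.

36 px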